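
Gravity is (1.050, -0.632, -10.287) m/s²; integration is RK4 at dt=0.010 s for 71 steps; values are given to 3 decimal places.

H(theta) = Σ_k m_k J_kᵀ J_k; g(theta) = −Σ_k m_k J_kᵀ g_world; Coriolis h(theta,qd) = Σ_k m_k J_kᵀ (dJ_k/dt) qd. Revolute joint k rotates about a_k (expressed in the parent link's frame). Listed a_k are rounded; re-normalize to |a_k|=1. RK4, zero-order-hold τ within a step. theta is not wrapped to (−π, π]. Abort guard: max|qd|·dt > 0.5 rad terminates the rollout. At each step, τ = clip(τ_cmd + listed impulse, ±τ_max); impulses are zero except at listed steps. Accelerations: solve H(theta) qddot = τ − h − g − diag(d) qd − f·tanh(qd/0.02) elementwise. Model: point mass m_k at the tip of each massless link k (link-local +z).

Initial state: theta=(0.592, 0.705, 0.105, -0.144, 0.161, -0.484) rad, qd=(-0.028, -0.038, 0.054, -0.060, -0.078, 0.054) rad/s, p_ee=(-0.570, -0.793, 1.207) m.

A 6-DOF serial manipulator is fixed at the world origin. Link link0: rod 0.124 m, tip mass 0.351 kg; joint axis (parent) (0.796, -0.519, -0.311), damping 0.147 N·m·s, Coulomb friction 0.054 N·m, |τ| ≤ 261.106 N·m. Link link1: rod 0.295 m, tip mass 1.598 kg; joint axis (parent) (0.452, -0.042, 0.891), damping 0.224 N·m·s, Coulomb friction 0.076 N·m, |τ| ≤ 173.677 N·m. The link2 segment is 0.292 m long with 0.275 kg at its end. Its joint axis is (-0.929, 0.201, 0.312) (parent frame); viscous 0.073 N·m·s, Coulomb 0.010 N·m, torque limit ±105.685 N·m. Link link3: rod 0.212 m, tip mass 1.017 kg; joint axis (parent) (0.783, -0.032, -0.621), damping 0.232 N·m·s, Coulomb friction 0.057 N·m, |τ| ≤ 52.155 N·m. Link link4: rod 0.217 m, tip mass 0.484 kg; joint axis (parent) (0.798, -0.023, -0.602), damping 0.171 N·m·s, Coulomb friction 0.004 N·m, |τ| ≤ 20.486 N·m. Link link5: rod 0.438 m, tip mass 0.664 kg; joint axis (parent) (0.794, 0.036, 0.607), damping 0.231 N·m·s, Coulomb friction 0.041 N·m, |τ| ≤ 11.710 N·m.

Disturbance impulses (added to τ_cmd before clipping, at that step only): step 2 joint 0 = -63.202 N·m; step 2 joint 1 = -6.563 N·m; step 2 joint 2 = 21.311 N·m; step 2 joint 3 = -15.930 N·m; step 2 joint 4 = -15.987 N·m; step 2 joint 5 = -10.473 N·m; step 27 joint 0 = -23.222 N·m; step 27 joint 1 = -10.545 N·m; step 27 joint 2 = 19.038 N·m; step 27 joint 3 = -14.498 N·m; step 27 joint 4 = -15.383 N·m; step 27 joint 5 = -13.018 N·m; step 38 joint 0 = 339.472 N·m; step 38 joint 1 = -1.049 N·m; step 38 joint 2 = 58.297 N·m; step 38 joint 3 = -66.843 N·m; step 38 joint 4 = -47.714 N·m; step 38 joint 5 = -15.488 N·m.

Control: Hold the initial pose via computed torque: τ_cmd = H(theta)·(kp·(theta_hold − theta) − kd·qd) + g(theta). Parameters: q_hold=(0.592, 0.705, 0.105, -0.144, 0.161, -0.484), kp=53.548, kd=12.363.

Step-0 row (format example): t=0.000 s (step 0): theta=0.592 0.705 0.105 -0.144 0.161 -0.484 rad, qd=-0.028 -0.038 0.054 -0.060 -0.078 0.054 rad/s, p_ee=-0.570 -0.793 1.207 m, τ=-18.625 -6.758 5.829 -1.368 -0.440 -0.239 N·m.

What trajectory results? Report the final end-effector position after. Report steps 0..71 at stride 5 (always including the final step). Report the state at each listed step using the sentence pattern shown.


t=0.050 s (step 5): theta=0.578 0.752 0.115 -0.169 0.141 -0.484 rad, qd=-0.435 1.415 0.313 -0.412 -0.885 -0.098 rad/s, p_ee=-0.576 -0.778 1.209 m, τ=-12.711 -6.507 4.029 0.171 1.188 0.844 N·m.
t=0.100 s (step 10): theta=0.564 0.791 0.122 -0.178 0.107 -0.489 rad, qd=-0.148 0.321 0.007 -0.051 -0.473 -0.055 rad/s, p_ee=-0.580 -0.764 1.209 m, τ=-15.833 -7.124 5.109 -0.449 0.564 0.383 N·m.
t=0.150 s (step 15): theta=0.560 0.796 0.120 -0.179 0.094 -0.490 rad, qd=-0.012 -0.045 -0.066 -0.059 -0.007 -0.034 rad/s, p_ee=-0.581 -0.760 1.210 m, τ=-17.861 -7.592 5.939 -0.952 0.082 0.037 N·m.
t=0.200 s (step 20): theta=0.562 0.792 0.119 -0.177 0.097 -0.491 rad, qd=0.047 -0.112 -0.001 0.021 0.189 -0.005 rad/s, p_ee=-0.580 -0.761 1.210 m, τ=-19.132 -7.947 6.535 -1.335 -0.268 -0.209 N·m.
t=0.250 s (step 25): theta=0.565 0.785 0.120 -0.175 0.108 -0.491 rad, qd=0.072 -0.142 0.031 0.094 0.216 0.021 rad/s, p_ee=-0.578 -0.765 1.210 m, τ=-19.947 -8.176 6.960 -1.618 -0.520 -0.374 N·m.
t=0.300 s (step 30): theta=0.566 0.776 0.111 -0.160 0.082 -0.508 rad, qd=-0.023 -0.197 -0.408 0.038 -0.729 -0.590 rad/s, p_ee=-0.580 -0.759 1.210 m, τ=-18.016 -7.223 5.254 -0.206 0.978 0.699 N·m.
t=0.350 s (step 35): theta=0.566 0.769 0.098 -0.162 0.064 -0.524 rad, qd=0.027 -0.107 -0.088 0.070 -0.169 -0.100 rad/s, p_ee=-0.583 -0.753 1.209 m, τ=-19.257 -7.744 6.212 -0.875 0.336 0.185 N·m.
t=0.400 s (step 40): theta=0.587 0.807 0.149 -0.233 0.275 -0.660 rad, qd=1.280 2.177 4.232 0.358 7.603 -5.551 rad/s, p_ee=-0.591 -0.749 1.200 m, τ=-52.336 -8.167 -1.592 5.032 2.528 0.560 N·m.
t=0.450 s (step 45): theta=0.632 0.845 0.279 -0.167 0.430 -0.767 rad, qd=0.583 -0.066 1.154 0.671 1.312 -0.430 rad/s, p_ee=-0.613 -0.749 1.182 m, τ=-41.635 -9.187 0.273 2.510 1.060 -0.503 N·m.
t=0.500 s (step 50): theta=0.650 0.834 0.304 -0.155 0.466 -0.763 rad, qd=0.173 -0.287 0.089 0.075 0.217 0.352 rad/s, p_ee=-0.623 -0.755 1.175 m, τ=-33.500 -9.334 2.939 0.499 -0.047 -0.706 N·m.
t=0.550 s (step 55): theta=0.652 0.821 0.299 -0.154 0.464 -0.742 rad, qd=-0.054 -0.210 -0.222 0.068 -0.278 0.459 rad/s, p_ee=-0.623 -0.762 1.175 m, τ=-27.783 -9.129 4.777 -0.810 -0.732 -0.713 N·m.
t=0.600 s (step 60): theta=0.646 0.812 0.282 -0.156 0.448 -0.720 rad, qd=-0.164 -0.146 -0.363 0.006 -0.413 0.418 rad/s, p_ee=-0.615 -0.767 1.178 m, τ=-24.064 -8.897 5.947 -1.615 -1.138 -0.694 N·m.
t=0.650 s (step 65): theta=0.637 0.806 0.263 -0.158 0.428 -0.701 rad, qd=-0.204 -0.104 -0.418 -0.089 -0.388 0.349 rad/s, p_ee=-0.605 -0.772 1.183 m, τ=-21.787 -8.723 6.659 -2.086 -1.362 -0.678 N·m.
t=0.700 s (step 70): theta=0.627 0.801 0.243 -0.160 0.407 -0.685 rad, qd=-0.201 -0.074 -0.398 -0.111 -0.352 0.290 rad/s, p_ee=-0.595 -0.776 1.189 m, τ=-20.510 -8.605 7.070 -2.338 -1.466 -0.668 N·m.
t=0.710 s (step 71): theta=0.625 0.801 0.239 -0.161 0.404 -0.682 rad, qd=-0.197 -0.070 -0.389 -0.109 -0.345 0.280 rad/s, p_ee=-0.593 -0.776 1.190 m.
final p_ee position (m): -0.593 -0.776 1.190


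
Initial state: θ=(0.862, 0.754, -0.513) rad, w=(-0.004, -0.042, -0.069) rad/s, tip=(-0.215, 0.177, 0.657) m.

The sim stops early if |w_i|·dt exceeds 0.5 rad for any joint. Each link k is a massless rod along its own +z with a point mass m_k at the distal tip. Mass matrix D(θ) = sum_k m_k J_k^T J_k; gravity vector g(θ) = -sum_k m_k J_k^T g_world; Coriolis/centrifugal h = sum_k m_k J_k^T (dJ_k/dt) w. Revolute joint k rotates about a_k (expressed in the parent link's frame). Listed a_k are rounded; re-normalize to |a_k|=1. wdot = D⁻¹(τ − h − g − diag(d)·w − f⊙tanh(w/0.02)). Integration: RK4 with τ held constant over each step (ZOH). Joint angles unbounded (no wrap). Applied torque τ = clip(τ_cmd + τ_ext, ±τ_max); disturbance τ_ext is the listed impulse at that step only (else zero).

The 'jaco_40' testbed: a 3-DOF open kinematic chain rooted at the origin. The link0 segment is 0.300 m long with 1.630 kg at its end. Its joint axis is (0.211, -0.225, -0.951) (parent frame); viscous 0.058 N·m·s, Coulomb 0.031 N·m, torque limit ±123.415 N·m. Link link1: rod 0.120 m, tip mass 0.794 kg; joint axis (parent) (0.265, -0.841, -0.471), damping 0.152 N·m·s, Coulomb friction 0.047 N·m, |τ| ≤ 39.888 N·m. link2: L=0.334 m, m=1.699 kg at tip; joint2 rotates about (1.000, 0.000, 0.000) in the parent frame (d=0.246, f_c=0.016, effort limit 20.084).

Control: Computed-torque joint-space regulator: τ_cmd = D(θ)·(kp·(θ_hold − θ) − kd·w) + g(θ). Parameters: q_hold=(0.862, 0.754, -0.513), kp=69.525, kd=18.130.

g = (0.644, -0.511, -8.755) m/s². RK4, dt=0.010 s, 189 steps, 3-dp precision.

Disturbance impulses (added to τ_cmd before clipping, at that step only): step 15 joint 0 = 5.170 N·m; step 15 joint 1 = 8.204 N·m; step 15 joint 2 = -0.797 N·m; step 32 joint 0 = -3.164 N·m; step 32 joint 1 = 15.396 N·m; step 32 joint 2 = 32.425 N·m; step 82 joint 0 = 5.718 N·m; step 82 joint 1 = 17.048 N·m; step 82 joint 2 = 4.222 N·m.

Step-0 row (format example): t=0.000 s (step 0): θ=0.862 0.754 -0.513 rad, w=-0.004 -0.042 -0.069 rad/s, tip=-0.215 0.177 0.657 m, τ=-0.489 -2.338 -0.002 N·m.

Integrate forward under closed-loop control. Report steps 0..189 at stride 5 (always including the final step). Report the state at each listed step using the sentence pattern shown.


t=0.050 s (step 5): θ=0.862 0.753 -0.515 rad, w=-0.001 -0.007 -0.021 rad/s, tip=-0.214 0.176 0.657 m, τ=-0.492 -2.464 -0.164 N·m.
t=0.100 s (step 10): θ=0.862 0.753 -0.516 rad, w=0.000 0.001 -0.001 rad/s, tip=-0.214 0.176 0.657 m, τ=-0.490 -2.506 -0.233 N·m.
t=0.150 s (step 15): θ=0.862 0.753 -0.515 rad, w=0.000 0.002 0.005 rad/s, tip=-0.214 0.176 0.657 m, τ=4.680 5.684 -1.056 N·m.
t=0.200 s (step 20): θ=0.906 0.762 -0.515 rad, w=0.502 0.118 0.009 rad/s, tip=-0.215 0.181 0.655 m, τ=-0.935 -3.308 -0.304 N·m.
t=0.250 s (step 25): θ=0.917 0.765 -0.515 rad, w=0.012 0.019 0.004 rad/s, tip=-0.215 0.182 0.654 m, τ=-0.645 -2.840 -0.353 N·m.
t=0.300 s (step 30): θ=0.914 0.764 -0.514 rad, w=-0.085 -0.023 0.009 rad/s, tip=-0.215 0.182 0.655 m, τ=-0.561 -2.671 -0.358 N·m.
t=0.350 s (step 35): θ=0.875 0.786 -0.502 rad, w=-1.094 0.644 0.356 rad/s, tip=-0.222 0.183 0.651 m, τ=-0.151 -4.749 -3.124 N·m.
t=0.400 s (step 40): θ=0.845 0.802 -0.492 rad, w=-0.255 0.090 0.107 rad/s, tip=-0.229 0.184 0.648 m, τ=-0.388 -3.580 -1.624 N·m.
t=0.450 s (step 45): θ=0.840 0.801 -0.490 rad, w=-0.007 -0.086 -0.014 rad/s, tip=-0.230 0.183 0.648 m, τ=-0.475 -3.064 -0.926 N·m.
t=0.500 s (step 50): θ=0.840 0.796 -0.492 rad, w=0.010 -0.115 -0.068 rad/s, tip=-0.228 0.182 0.649 m, τ=-0.483 -2.834 -0.615 N·m.
t=0.550 s (step 55): θ=0.840 0.790 -0.496 rad, w=0.010 -0.111 -0.080 rad/s, tip=-0.226 0.181 0.650 m, τ=-0.481 -2.722 -0.466 N·m.
t=0.600 s (step 60): θ=0.841 0.785 -0.500 rad, w=0.010 -0.097 -0.074 rad/s, tip=-0.224 0.180 0.651 m, τ=-0.480 -2.668 -0.393 N·m.
t=0.650 s (step 65): θ=0.841 0.780 -0.503 rad, w=0.010 -0.081 -0.063 rad/s, tip=-0.222 0.180 0.652 m, τ=-0.478 -2.641 -0.355 N·m.
t=0.700 s (step 70): θ=0.842 0.777 -0.506 rad, w=0.010 -0.066 -0.052 rad/s, tip=-0.221 0.179 0.653 m, τ=-0.477 -2.627 -0.335 N·m.
t=0.750 s (step 75): θ=0.842 0.774 -0.508 rad, w=0.009 -0.053 -0.041 rad/s, tip=-0.220 0.179 0.653 m, τ=-0.477 -2.619 -0.323 N·m.
t=0.800 s (step 80): θ=0.843 0.771 -0.510 rad, w=0.009 -0.042 -0.032 rad/s, tip=-0.219 0.179 0.654 m, τ=-0.476 -2.615 -0.315 N·m.
t=0.850 s (step 85): θ=0.865 0.788 -0.511 rad, w=0.657 0.523 0.020 rad/s, tip=-0.220 0.184 0.651 m, τ=-1.213 -4.879 -1.029 N·m.
t=0.900 s (step 90): θ=0.883 0.802 -0.510 rad, w=0.159 0.079 0.004 rad/s, tip=-0.222 0.188 0.648 m, τ=-0.766 -3.574 -0.736 N·m.
t=0.950 s (step 95): θ=0.885 0.801 -0.510 rad, w=-0.022 -0.075 -0.011 rad/s, tip=-0.222 0.188 0.648 m, τ=-0.586 -3.017 -0.561 N·m.
t=1.000 s (step 100): θ=0.884 0.796 -0.511 rad, w=-0.037 -0.128 -0.008 rad/s, tip=-0.221 0.186 0.649 m, τ=-0.533 -2.783 -0.467 N·m.
t=1.050 s (step 105): θ=0.882 0.789 -0.511 rad, w=-0.038 -0.132 -0.006 rad/s, tip=-0.220 0.185 0.651 m, τ=-0.513 -2.677 -0.414 N·m.
t=1.100 s (step 110): θ=0.880 0.783 -0.511 rad, w=-0.034 -0.118 -0.005 rad/s, tip=-0.219 0.184 0.652 m, τ=-0.507 -2.629 -0.381 N·m.
t=1.150 s (step 115): θ=0.879 0.778 -0.512 rad, w=-0.029 -0.098 -0.005 rad/s, tip=-0.218 0.182 0.653 m, τ=-0.506 -2.608 -0.360 N·m.
t=1.200 s (step 120): θ=0.877 0.773 -0.512 rad, w=-0.025 -0.079 -0.004 rad/s, tip=-0.218 0.181 0.653 m, τ=-0.506 -2.599 -0.346 N·m.
t=1.250 s (step 125): θ=0.876 0.770 -0.512 rad, w=-0.023 -0.063 -0.004 rad/s, tip=-0.217 0.181 0.654 m, τ=-0.507 -2.595 -0.336 N·m.
t=1.300 s (step 130): θ=0.875 0.767 -0.512 rad, w=-0.020 -0.049 -0.004 rad/s, tip=-0.217 0.180 0.654 m, τ=-0.508 -2.593 -0.329 N·m.
t=1.350 s (step 135): θ=0.874 0.765 -0.512 rad, w=-0.018 -0.038 -0.003 rad/s, tip=-0.217 0.179 0.655 m, τ=-0.508 -2.592 -0.324 N·m.
t=1.400 s (step 140): θ=0.873 0.763 -0.513 rad, w=-0.017 -0.030 -0.003 rad/s, tip=-0.216 0.179 0.655 m, τ=-0.508 -2.591 -0.319 N·m.
t=1.450 s (step 145): θ=0.872 0.762 -0.513 rad, w=-0.015 -0.024 -0.002 rad/s, tip=-0.216 0.179 0.655 m, τ=-0.508 -2.588 -0.316 N·m.
t=1.500 s (step 150): θ=0.872 0.760 -0.513 rad, w=-0.013 -0.020 -0.002 rad/s, tip=-0.216 0.178 0.656 m, τ=-0.507 -2.585 -0.313 N·m.
t=1.550 s (step 155): θ=0.871 0.760 -0.513 rad, w=-0.012 -0.017 -0.001 rad/s, tip=-0.216 0.178 0.656 m, τ=-0.507 -2.581 -0.310 N·m.
t=1.600 s (step 160): θ=0.870 0.759 -0.513 rad, w=-0.011 -0.014 -0.001 rad/s, tip=-0.216 0.178 0.656 m, τ=-0.506 -2.577 -0.308 N·m.
t=1.650 s (step 165): θ=0.870 0.758 -0.513 rad, w=-0.010 -0.012 -0.000 rad/s, tip=-0.216 0.178 0.656 m, τ=-0.505 -2.573 -0.305 N·m.
t=1.700 s (step 170): θ=0.869 0.758 -0.513 rad, w=-0.009 -0.011 -0.000 rad/s, tip=-0.216 0.178 0.656 m, τ=-0.504 -2.569 -0.304 N·m.
t=1.750 s (step 175): θ=0.869 0.757 -0.513 rad, w=-0.008 -0.009 0.000 rad/s, tip=-0.215 0.178 0.656 m, τ=-0.503 -2.566 -0.302 N·m.
t=1.800 s (step 180): θ=0.869 0.757 -0.513 rad, w=-0.008 -0.008 0.000 rad/s, tip=-0.215 0.178 0.656 m, τ=-0.502 -2.563 -0.301 N·m.
t=1.850 s (step 185): θ=0.868 0.756 -0.513 rad, w=-0.007 -0.007 0.000 rad/s, tip=-0.215 0.177 0.656 m, τ=-0.502 -2.561 -0.299 N·m.
t=1.890 s (step 189): θ=0.868 0.756 -0.513 rad, w=-0.007 -0.006 0.000 rad/s, tip=-0.215 0.177 0.656 m.


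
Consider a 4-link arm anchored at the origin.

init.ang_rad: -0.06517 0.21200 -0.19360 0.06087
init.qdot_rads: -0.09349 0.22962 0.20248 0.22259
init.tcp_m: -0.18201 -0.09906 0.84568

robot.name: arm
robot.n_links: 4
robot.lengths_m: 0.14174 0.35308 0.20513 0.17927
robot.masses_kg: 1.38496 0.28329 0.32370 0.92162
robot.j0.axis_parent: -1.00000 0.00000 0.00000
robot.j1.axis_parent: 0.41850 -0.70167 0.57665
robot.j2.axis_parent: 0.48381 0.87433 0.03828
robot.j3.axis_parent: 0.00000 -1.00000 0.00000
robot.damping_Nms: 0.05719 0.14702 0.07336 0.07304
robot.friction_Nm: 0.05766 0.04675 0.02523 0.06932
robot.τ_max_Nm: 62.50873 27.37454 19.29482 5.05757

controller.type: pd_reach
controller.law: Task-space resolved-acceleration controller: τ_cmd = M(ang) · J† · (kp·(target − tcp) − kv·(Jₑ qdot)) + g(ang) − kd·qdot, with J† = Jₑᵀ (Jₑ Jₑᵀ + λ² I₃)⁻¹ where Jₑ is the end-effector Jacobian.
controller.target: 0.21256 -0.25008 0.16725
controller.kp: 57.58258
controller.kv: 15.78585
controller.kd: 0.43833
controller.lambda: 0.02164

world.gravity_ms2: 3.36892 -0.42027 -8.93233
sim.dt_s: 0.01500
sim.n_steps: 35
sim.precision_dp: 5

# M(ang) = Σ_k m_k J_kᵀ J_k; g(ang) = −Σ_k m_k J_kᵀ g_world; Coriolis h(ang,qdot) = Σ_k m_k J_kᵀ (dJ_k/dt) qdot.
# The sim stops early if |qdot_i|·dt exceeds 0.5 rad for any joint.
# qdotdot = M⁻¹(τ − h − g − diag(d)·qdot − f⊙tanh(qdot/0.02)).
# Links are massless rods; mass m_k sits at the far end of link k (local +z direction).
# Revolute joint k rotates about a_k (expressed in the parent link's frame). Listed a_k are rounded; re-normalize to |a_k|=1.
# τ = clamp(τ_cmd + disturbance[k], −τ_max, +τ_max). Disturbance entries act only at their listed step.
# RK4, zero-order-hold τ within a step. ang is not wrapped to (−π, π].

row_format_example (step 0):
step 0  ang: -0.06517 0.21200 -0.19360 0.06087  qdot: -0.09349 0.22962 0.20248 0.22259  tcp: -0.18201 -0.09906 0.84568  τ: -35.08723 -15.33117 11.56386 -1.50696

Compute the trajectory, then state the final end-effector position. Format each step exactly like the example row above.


step 1  ang: -0.10501 0.15738 -0.24795 0.10384  qdot: -4.95722 -7.03223 -6.96282 5.44565  tcp: -0.18062 -0.10283 0.84192  τ: -22.72760 -7.03436 10.58011 -3.11902
step 2  ang: -0.18577 0.04801 -0.35878 0.18048  qdot: -5.73801 -7.45236 -7.67047 4.77744  tcp: -0.17236 -0.10884 0.83209  τ: -10.57357 -1.40857 5.56116 -1.64711
step 3  ang: -0.26852 -0.05596 -0.46361 0.24901  qdot: -5.34193 -6.49939 -6.39444 4.33717  tcp: -0.15842 -0.11799 0.81907  τ: -3.00275 0.45031 1.94417 -0.77039
step 4  ang: -0.34577 -0.14722 -0.55413 0.30595  qdot: -4.99573 -5.73525 -5.73112 3.28976  tcp: -0.14168 -0.12935 0.80459  τ: 1.32201 1.38675 0.01469 0.04566
step 5  ang: -0.41768 -0.22872 -0.63315 0.35591  qdot: -4.62348 -5.17470 -4.86784 3.34643  tcp: -0.12387 -0.14180 0.78903  τ: 4.31148 1.67510 -1.16759 0.10134
step 6  ang: -0.48518 -0.30301 -0.70430 0.40012  qdot: -4.39280 -4.75999 -4.63763 2.58349  tcp: -0.10585 -0.15456 0.77252  τ: 6.00858 2.02616 -1.64908 0.43641
step 7  ang: -0.54874 -0.37175 -0.76907 0.44083  qdot: -4.09962 -4.42633 -4.03786 2.82390  tcp: -0.08810 -0.16714 0.75519  τ: 7.37187 2.06032 -1.98087 0.20013
step 8  ang: -0.60887 -0.43604 -0.82908 0.47810  qdot: -3.92635 -4.16018 -3.96530 2.18426  tcp: -0.07087 -0.17920 0.73719  τ: 8.01144 2.26562 -1.95132 0.36050
step 9  ang: -0.66583 -0.49663 -0.88482 0.51300  qdot: -3.67857 -3.93084 -3.49244 2.45601  tcp: -0.05434 -0.19058 0.71867  τ: 8.64704 2.25011 -1.96500 0.04712
step 10  ang: -0.71991 -0.55409 -0.93700 0.54554  qdot: -3.53529 -3.73971 -3.46129 1.91899  tcp: -0.03856 -0.20115 0.69979  τ: 8.81079 2.39677 -1.76175 0.13083
step 11  ang: -0.77130 -0.60884 -0.98592 0.57609  qdot: -3.32322 -3.56785 -3.07791 2.14921  tcp: -0.02357 -0.21088 0.68072  τ: 9.08235 2.38658 -1.65768 -0.16698
step 12  ang: -0.82019 -0.66120 -1.03184 0.60489  qdot: -3.19700 -3.42018 -3.03850 1.72336  tcp: -0.00939 -0.21975 0.66158  τ: 9.03398 2.49665 -1.41982 -0.12861
step 13  ang: -0.86676 -0.71144 -1.07504 0.63190  qdot: -3.01693 -3.28324 -2.73223 1.87819  tcp: 0.00401 -0.22777 0.64250  τ: 9.10964 2.50327 -1.28126 -0.37119
step 14  ang: -0.91115 -0.75975 -1.11558 0.65751  qdot: -2.90113 -3.16223 -2.66691 1.56431  tcp: 0.01664 -0.23499 0.62359  τ: 8.97638 2.58362 -1.06624 -0.36560
step 15  ang: -0.95352 -0.80630 -1.15375 0.68149  qdot: -2.74957 -3.04743 -2.42666 1.63957  tcp: 0.02854 -0.24143 0.60495  τ: 8.94241 2.60234 -0.92954 -0.54331
step 16  ang: -0.99395 -0.85121 -1.18951 0.70429  qdot: -2.64151 -2.94305 -2.33636 1.42236  tcp: 0.03973 -0.24716 0.58664  τ: 8.78378 2.65751 -0.75652 -0.56020
step 17  ang: -1.03262 -0.89459 -1.22313 0.72563  qdot: -2.51401 -2.84246 -2.14791 1.43410  tcp: 0.05026 -0.25222 0.56874  τ: 8.68979 2.67914 -0.63761 -0.68061
step 18  ang: -1.06958 -0.93651 -1.25459 0.74591  qdot: -2.41340 -2.74844 -2.04246 1.28799  tcp: 0.06014 -0.25668 0.55129  τ: 8.53048 2.71355 -0.50774 -0.70905
step 19  ang: -1.10497 -0.97705 -1.28411 0.76493  qdot: -2.30505 -2.65695 -1.89120 1.25987  tcp: 0.06943 -0.26057 0.53434  τ: 8.40736 2.73026 -0.41260 -0.78665
step 20  ang: -1.13887 -1.01624 -1.31168 0.78296  qdot: -2.21238 -2.56949 -1.78169 1.15909  tcp: 0.07816 -0.26394 0.51790  τ: 8.25562 2.74770 -0.31981 -0.81719
step 21  ang: -1.17136 -1.05414 -1.33749 0.79989  qdot: -2.11877 -2.48387 -1.65598 1.11199  tcp: 0.08635 -0.26686 0.50202  τ: 8.12245 2.75498 -0.24889 -0.86620
step 22  ang: -1.20252 -1.09077 -1.36156 0.81591  qdot: -2.03431 -2.40074 -1.55060 1.03727  tcp: 0.09404 -0.26935 0.48668  τ: 7.98015 2.75831 -0.18543 -0.89296
step 23  ang: -1.23243 -1.12617 -1.38404 0.83098  qdot: -1.95199 -2.31909 -1.44298 0.98483  tcp: 0.10125 -0.27147 0.47191  τ: 7.84768 2.75473 -0.13609 -0.92399
step 24  ang: -1.26115 -1.16036 -1.40499 0.84521  qdot: -1.87543 -2.23914 -1.34619 0.92470  tcp: 0.10803 -0.27324 0.45771  τ: 7.71490 2.74615 -0.09486 -0.94467
step 25  ang: -1.28875 -1.19336 -1.42451 0.85861  qdot: -1.80194 -2.16049 -1.25255 0.87382  tcp: 0.11439 -0.27471 0.44407  τ: 7.58835 2.73222 -0.06314 -0.96449
step 26  ang: -1.31527 -1.22519 -1.44268 0.87124  qdot: -1.73250 -2.08322 -1.16601 0.82258  tcp: 0.12035 -0.27591 0.43098  τ: 7.46484 2.71366 -0.03831 -0.97916
step 27  ang: -1.34077 -1.25587 -1.45958 0.88314  qdot: -1.66610 -2.00724 -1.08419 0.77587  tcp: 0.12595 -0.27686 0.41845  τ: 7.34624 2.69081 -0.02006 -0.99180
step 28  ang: -1.36531 -1.28543 -1.47530 0.89436  qdot: -1.60284 -1.93259 -1.00801 0.73096  tcp: 0.13121 -0.27759 0.40645  τ: 7.23162 2.66415 -0.00703 -1.00155
step 29  ang: -1.38891 -1.31387 -1.48991 0.90493  qdot: -1.54226 -1.85931 -0.93671 0.68900  tcp: 0.13614 -0.27813 0.39497  τ: 7.12136 2.63411 0.00143 -1.00945
step 30  ang: -1.41163 -1.34123 -1.50349 0.91489  qdot: -1.48423 -1.78745 -0.87032 0.64924  tcp: 0.14077 -0.27850 0.38400  τ: 7.01516 2.60113 0.00619 -1.01552
step 31  ang: -1.43349 -1.36752 -1.51611 0.92427  qdot: -1.42851 -1.71709 -0.80849 0.61183  tcp: 0.14511 -0.27872 0.37353  τ: 6.91297 2.56564 0.00787 -1.02021
step 32  ang: -1.45454 -1.39276 -1.52783 0.93311  qdot: -1.37492 -1.64830 -0.75104 0.57653  tcp: 0.14919 -0.27880 0.36354  τ: 6.81460 2.52803 0.00704 -1.02369
step 33  ang: -1.47479 -1.41699 -1.53873 0.94143  qdot: -1.32330 -1.58115 -0.69771 0.54326  tcp: 0.15301 -0.27877 0.35400  τ: 6.71995 2.48866 0.00421 -1.02619
step 34  ang: -1.49428 -1.44022 -1.54885 0.94928  qdot: -1.27352 -1.51572 -0.64827 0.51188  tcp: 0.15660 -0.27863 0.34491  τ: 6.62885 2.44789 -0.00021 -1.02787
step 35  ang: -1.51304 -1.46249 -1.55825 0.95667  qdot: -1.22545 -1.45206 -0.60249 0.48229  tcp: 0.15997 -0.27841 0.33626
final tcp position (m): 0.15997 -0.27841 0.33626


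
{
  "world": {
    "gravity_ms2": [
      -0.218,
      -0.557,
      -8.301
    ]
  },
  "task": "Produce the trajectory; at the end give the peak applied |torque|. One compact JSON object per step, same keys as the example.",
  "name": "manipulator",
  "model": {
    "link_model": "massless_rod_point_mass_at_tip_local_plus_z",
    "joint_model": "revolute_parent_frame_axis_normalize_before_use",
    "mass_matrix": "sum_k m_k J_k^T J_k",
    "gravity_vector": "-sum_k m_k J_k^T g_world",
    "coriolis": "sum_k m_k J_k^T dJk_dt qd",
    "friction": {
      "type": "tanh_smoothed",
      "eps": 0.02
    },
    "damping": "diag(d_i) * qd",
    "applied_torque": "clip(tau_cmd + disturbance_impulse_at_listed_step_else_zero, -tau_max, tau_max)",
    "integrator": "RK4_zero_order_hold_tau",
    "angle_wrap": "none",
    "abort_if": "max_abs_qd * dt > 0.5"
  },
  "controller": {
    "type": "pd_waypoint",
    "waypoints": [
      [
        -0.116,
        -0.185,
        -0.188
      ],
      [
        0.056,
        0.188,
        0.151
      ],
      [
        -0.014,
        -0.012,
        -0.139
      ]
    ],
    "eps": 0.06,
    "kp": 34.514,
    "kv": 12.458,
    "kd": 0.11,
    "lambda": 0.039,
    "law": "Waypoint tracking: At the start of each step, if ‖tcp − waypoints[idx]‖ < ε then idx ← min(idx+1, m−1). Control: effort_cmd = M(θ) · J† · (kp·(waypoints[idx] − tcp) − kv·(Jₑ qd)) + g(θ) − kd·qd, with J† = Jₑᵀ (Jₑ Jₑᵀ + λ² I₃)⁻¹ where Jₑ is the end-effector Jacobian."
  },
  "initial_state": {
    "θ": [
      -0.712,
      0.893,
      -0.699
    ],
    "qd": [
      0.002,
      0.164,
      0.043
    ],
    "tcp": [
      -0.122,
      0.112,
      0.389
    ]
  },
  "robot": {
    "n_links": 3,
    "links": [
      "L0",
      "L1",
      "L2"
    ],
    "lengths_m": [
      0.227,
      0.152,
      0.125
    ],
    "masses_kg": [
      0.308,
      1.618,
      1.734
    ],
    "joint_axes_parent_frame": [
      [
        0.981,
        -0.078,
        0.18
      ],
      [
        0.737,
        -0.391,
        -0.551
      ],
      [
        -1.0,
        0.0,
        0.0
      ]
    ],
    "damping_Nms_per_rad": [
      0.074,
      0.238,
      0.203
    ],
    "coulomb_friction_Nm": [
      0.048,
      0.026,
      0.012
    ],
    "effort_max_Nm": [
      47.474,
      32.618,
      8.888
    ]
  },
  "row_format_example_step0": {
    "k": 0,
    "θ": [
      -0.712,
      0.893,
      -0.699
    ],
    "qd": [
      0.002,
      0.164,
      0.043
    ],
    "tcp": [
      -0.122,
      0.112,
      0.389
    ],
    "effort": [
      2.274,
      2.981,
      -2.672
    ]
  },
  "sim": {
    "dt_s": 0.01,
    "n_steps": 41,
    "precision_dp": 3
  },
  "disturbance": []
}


{"k":1,"\u03b8":[-0.713,0.895,-0.707],"qd":[-0.215,0.284,-1.601],"tcp":[-0.122,0.112,0.388],"effort":[2.336,2.256,-2.072]}
{"k":2,"\u03b8":[-0.716,0.899,-0.729],"qd":[-0.382,0.469,-2.724],"tcp":[-0.123,0.11,0.385],"effort":[2.594,1.663,-1.625]}
{"k":3,"\u03b8":[-0.721,0.905,-0.76],"qd":[-0.503,0.689,-3.471],"tcp":[-0.123,0.109,0.382],"effort":[2.965,1.169,-1.281]}
{"k":4,"\u03b8":[-0.726,0.913,-0.797],"qd":[-0.585,0.924,-3.952],"tcp":[-0.124,0.106,0.377],"effort":[3.384,0.747,-1.006]}
{"k":5,"\u03b8":[-0.732,0.923,-0.838],"qd":[-0.631,1.162,-4.246],"tcp":[-0.126,0.104,0.372],"effort":[3.807,0.378,-0.778]}
{"k":6,"\u03b8":[-0.738,0.936,-0.881],"qd":[-0.647,1.393,-4.409],"tcp":[-0.127,0.101,0.365],"effort":[4.206,0.048,-0.581]}
{"k":7,"\u03b8":[-0.745,0.951,-0.926],"qd":[-0.638,1.615,-4.479],"tcp":[-0.129,0.098,0.359],"effort":[4.565,-0.253,-0.406]}
{"k":8,"\u03b8":[-0.751,0.968,-0.971],"qd":[-0.605,1.825,-4.482],"tcp":[-0.13,0.096,0.351],"effort":[4.875,-0.533,-0.248]}
{"k":9,"\u03b8":[-0.757,0.987,-1.015],"qd":[-0.553,2.023,-4.437],"tcp":[-0.132,0.092,0.343],"effort":[5.134,-0.795,-0.102]}
{"k":10,"\u03b8":[-0.762,1.009,-1.059],"qd":[-0.482,2.209,-4.357],"tcp":[-0.134,0.089,0.335],"effort":[5.341,-1.042,0.032]}
{"k":11,"\u03b8":[-0.766,1.031,-1.102],"qd":[-0.395,2.384,-4.251],"tcp":[-0.136,0.086,0.327],"effort":[5.5,-1.278,0.156]}
{"k":12,"\u03b8":[-0.77,1.056,-1.144],"qd":[-0.294,2.548,-4.124],"tcp":[-0.137,0.083,0.318],"effort":[5.613,-1.502,0.27]}
{"k":13,"\u03b8":[-0.772,1.082,-1.185],"qd":[-0.179,2.703,-3.982],"tcp":[-0.139,0.079,0.309],"effort":[5.685,-1.716,0.374]}
{"k":14,"\u03b8":[-0.773,1.11,-1.224],"qd":[-0.051,2.848,-3.829],"tcp":[-0.14,0.076,0.301],"effort":[5.72,-1.921,0.468]}
{"k":15,"\u03b8":[-0.773,1.139,-1.261],"qd":[0.087,2.985,-3.666],"tcp":[-0.142,0.072,0.291],"effort":[5.729,-2.116,0.551]}
{"k":16,"\u03b8":[-0.772,1.17,-1.297],"qd":[0.236,3.113,-3.496],"tcp":[-0.143,0.068,0.282],"effort":[5.711,-2.301,0.623]}
{"k":17,"\u03b8":[-0.769,1.202,-1.331],"qd":[0.397,3.233,-3.32],"tcp":[-0.144,0.065,0.273],"effort":[5.665,-2.477,0.683]}
{"k":18,"\u03b8":[-0.764,1.234,-1.363],"qd":[0.57,3.344,-3.14],"tcp":[-0.145,0.061,0.264],"effort":[5.595,-2.643,0.733]}
{"k":19,"\u03b8":[-0.757,1.268,-1.394],"qd":[0.754,3.447,-2.956],"tcp":[-0.146,0.057,0.255],"effort":[5.503,-2.799,0.771]}
{"k":20,"\u03b8":[-0.749,1.303,-1.422],"qd":[0.95,3.54,-2.771],"tcp":[-0.147,0.053,0.246],"effort":[5.393,-2.944,0.798]}
{"k":21,"\u03b8":[-0.738,1.339,-1.449],"qd":[1.158,3.624,-2.584],"tcp":[-0.148,0.049,0.237],"effort":[5.269,-3.077,0.813]}
{"k":22,"\u03b8":[-0.725,1.376,-1.474],"qd":[1.379,3.698,-2.397],"tcp":[-0.148,0.046,0.228],"effort":[5.131,-3.198,0.818]}
{"k":23,"\u03b8":[-0.71,1.413,-1.497],"qd":[1.611,3.762,-2.21],"tcp":[-0.149,0.042,0.219],"effort":[4.983,-3.305,0.813]}
{"k":24,"\u03b8":[-0.693,1.451,-1.518],"qd":[1.856,3.815,-2.025],"tcp":[-0.149,0.038,0.21],"effort":[4.827,-3.398,0.797]}
{"k":25,"\u03b8":[-0.673,1.489,-1.538],"qd":[2.114,3.856,-1.842],"tcp":[-0.149,0.034,0.202],"effort":[4.665,-3.475,0.772]}
{"k":26,"\u03b8":[-0.651,1.528,-1.555],"qd":[2.385,3.885,-1.662],"tcp":[-0.15,0.03,0.193],"effort":[4.499,-3.535,0.739]}
{"k":27,"\u03b8":[-0.626,1.567,-1.571],"qd":[2.669,3.901,-1.487],"tcp":[-0.15,0.026,0.185],"effort":[4.331,-3.577,0.698]}
{"k":28,"\u03b8":[-0.597,1.606,-1.585],"qd":[2.966,3.904,-1.318],"tcp":[-0.149,0.023,0.177],"effort":[4.162,-3.598,0.649]}
{"k":29,"\u03b8":[-0.566,1.645,-1.597],"qd":[3.275,3.891,-1.156],"tcp":[-0.149,0.019,0.17],"effort":[3.992,-3.597,0.595]}
{"k":30,"\u03b8":[-0.532,1.684,-1.608],"qd":[3.596,3.863,-1.002],"tcp":[-0.149,0.015,0.162],"effort":[3.822,-3.573,0.535]}
{"k":31,"\u03b8":[-0.494,1.722,-1.617],"qd":[3.929,3.818,-0.857],"tcp":[-0.149,0.012,0.155],"effort":[3.651,-3.523,0.471]}
{"k":32,"\u03b8":[-0.453,1.76,-1.625],"qd":[4.271,3.755,-0.724],"tcp":[-0.148,0.008,0.148],"effort":[3.478,-3.446,0.404]}
{"k":33,"\u03b8":[-0.409,1.797,-1.632],"qd":[4.621,3.673,-0.603],"tcp":[-0.148,0.005,0.142],"effort":[3.3,-3.339,0.334]}
{"k":34,"\u03b8":[-0.361,1.833,-1.638],"qd":[4.977,3.571,-0.495],"tcp":[-0.147,0.001,0.136],"effort":[3.114,-3.201,0.263]}
{"k":35,"\u03b8":[-0.309,1.868,-1.642],"qd":[5.334,3.448,-0.404],"tcp":[-0.146,-0.003,0.13],"effort":[2.913,-3.029,0.191]}
{"k":36,"\u03b8":[-0.254,1.902,-1.646],"qd":[5.689,3.302,-0.329],"tcp":[-0.146,-0.007,0.125],"effort":[2.69,-2.822,0.119]}
{"k":37,"\u03b8":[-0.196,1.934,-1.649],"qd":[6.037,3.132,-0.271],"tcp":[-0.145,-0.01,0.12],"effort":[2.437,-2.577,0.048]}
{"k":38,"\u03b8":[-0.134,1.965,-1.651],"qd":[6.372,2.939,-0.233],"tcp":[-0.144,-0.015,0.115],"effort":[2.141,-2.294,-0.022]}
{"k":39,"\u03b8":[-0.068,1.993,-1.653],"qd":[6.687,2.719,-0.213],"tcp":[-0.143,-0.019,0.11],"effort":[1.792,-1.971,-0.09]}
{"k":40,"\u03b8":[0.0,2.019,-1.656],"qd":[6.976,2.475,-0.212],"tcp":[-0.143,-0.024,0.106],"effort":[1.378,-1.606,-0.156]}
{"k":41,"\u03b8":[0.071,2.043,-1.658],"qd":[7.229,2.205,-0.229],"tcp":[-0.142,-0.029,0.102]}
{"summary": "max |effort| (N\u00b7m): 5.729"}


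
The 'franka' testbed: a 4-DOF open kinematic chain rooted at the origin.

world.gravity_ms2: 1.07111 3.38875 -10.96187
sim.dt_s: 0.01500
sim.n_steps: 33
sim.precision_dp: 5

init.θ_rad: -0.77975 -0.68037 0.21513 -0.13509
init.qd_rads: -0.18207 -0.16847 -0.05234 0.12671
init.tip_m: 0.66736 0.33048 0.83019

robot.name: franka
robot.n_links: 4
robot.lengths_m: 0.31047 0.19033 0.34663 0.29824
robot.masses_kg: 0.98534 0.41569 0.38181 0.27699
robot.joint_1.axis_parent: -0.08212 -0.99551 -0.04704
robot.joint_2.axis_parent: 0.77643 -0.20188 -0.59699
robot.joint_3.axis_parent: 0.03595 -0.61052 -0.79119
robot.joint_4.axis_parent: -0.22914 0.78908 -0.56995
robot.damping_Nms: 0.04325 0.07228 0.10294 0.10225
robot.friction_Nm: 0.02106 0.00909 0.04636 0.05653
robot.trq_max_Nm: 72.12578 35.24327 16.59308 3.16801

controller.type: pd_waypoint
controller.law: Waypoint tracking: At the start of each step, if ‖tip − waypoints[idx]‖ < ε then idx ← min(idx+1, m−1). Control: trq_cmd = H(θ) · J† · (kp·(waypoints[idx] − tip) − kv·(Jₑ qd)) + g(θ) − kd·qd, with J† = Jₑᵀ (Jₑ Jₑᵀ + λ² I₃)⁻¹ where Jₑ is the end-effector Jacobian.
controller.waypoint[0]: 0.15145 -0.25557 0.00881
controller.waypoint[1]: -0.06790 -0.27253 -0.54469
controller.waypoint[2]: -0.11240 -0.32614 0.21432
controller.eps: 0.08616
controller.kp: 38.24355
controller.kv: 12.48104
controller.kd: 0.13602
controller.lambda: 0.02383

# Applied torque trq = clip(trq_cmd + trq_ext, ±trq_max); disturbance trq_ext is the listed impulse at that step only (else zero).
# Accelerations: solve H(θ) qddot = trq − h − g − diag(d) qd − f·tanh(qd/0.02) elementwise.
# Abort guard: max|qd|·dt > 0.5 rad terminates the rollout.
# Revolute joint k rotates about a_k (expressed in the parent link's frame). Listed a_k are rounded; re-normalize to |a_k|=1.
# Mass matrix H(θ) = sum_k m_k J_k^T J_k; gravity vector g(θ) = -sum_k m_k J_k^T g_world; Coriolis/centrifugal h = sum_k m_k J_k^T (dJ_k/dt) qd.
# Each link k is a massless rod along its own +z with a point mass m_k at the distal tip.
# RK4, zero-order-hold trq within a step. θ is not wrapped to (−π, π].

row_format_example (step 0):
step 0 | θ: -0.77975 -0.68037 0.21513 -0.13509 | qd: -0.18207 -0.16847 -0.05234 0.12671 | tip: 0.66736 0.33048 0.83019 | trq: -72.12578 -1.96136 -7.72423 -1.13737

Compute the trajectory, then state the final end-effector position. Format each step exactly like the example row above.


step 1 | θ: -0.81274 -0.70954 0.25836 -0.18813 | qd: -4.21098 -3.70925 5.81725 -6.83015 | tip: 0.66798 0.32985 0.82474 | trq: -49.43122 -0.48864 -5.41701 -0.28609
step 2 | θ: -0.89718 -0.78229 0.37862 -0.30289 | qd: -7.05302 -6.01163 10.09778 -8.25093 | tip: 0.66708 0.32525 0.80949 | trq: -16.22815 1.01732 -1.40472 -0.47437
step 3 | θ: -1.01149 -0.87901 0.53778 -0.41651 | qd: -8.19891 -6.92349 11.07208 -6.80472 | tip: 0.66690 0.31722 0.78201 | trq: 3.75531 0.57811 1.52755 -0.88789
step 4 | θ: -1.13639 -0.98542 0.69955 -0.50279 | qd: -8.46099 -7.28765 10.49285 -4.69581 | tip: 0.66941 0.30601 0.74576 | trq: 13.82160 -1.00387 3.32337 -1.15032
step 5 | θ: -1.26262 -1.09728 0.84891 -0.55880 | qd: -8.36902 -7.61949 9.43742 -2.78468 | tip: 0.67524 0.29168 0.70517 | trq: 18.86637 -2.85661 4.46723 -1.21716
step 6 | θ: -1.38667 -1.21595 0.98232 -0.58762 | qd: -8.15949 -8.17042 8.36561 -1.06688 | tip: 0.68422 0.27410 0.66330 | trq: 21.21611 -4.59920 5.33305 -1.16247
step 7 | θ: -1.50772 -1.34620 1.10122 -0.58977 | qd: -7.95097 -9.14611 7.46829 0.74715 | tip: 0.69613 0.25308 0.62183 | trq: 20.66088 -5.72319 6.30319 -1.06781
step 8 | θ: -1.62650 -1.49392 1.21093 -0.55959 | qd: -7.82544 -10.42326 7.12750 3.24368 | tip: 0.71109 0.22798 0.58154 | trq: 10.91289 -2.00206 6.53368 -1.01986
step 9 | θ: -1.74210 -1.63329 1.33279 -0.48597 | qd: -7.51269 -7.81958 9.18922 6.18639 | tip: 0.72817 0.19822 0.54271 | trq: 6.39324 3.02875 2.86892 -1.05183
step 10 | θ: -1.84642 -1.69531 1.48078 -0.41653 | qd: -6.53604 -0.79167 10.42554 2.51405 | tip: 0.74146 0.16470 0.50402 | trq: 13.92849 0.27263 1.80923 -0.45198
step 11 | θ: -1.93994 -1.69169 1.62286 -0.41547 | qd: -5.99293 0.91134 8.41976 -2.16372 | tip: 0.74584 0.13141 0.46389 | trq: 18.17589 -1.20294 2.64197 0.03397
step 12 | θ: -2.02689 -1.67995 1.73519 -0.46148 | qd: -5.59441 0.62860 6.59792 -3.78482 | tip: 0.74430 0.10181 0.42334 | trq: 19.30468 -1.63009 3.45671 0.07139
step 13 | θ: -2.10806 -1.67380 1.82557 -0.51971 | qd: -5.21691 0.21573 5.48095 -3.91661 | tip: 0.73960 0.07687 0.38407 | trq: 19.09124 -1.78164 3.94347 -0.04442
step 14 | θ: -2.18369 -1.67305 1.90239 -0.57627 | qd: -4.85936 -0.09239 4.77203 -3.62029 | tip: 0.73295 0.05608 0.34715 | trq: 18.29712 -1.83596 4.17258 -0.16797
step 15 | θ: -2.25414 -1.67612 1.97028 -0.62791 | qd: -4.52682 -0.30128 4.28165 -3.27566 | tip: 0.72490 0.03858 0.31301 | trq: 17.27092 -1.84635 4.23352 -0.25916
step 16 | θ: -2.31981 -1.68183 2.03182 -0.67467 | qd: -4.22258 -0.44932 3.92120 -2.97424 | tip: 0.71570 0.02357 0.28179 | trq: 16.17696 -1.83046 4.19189 -0.31701
step 17 | θ: -2.38112 -1.68946 2.08858 -0.71735 | qd: -3.94632 -0.55909 3.64455 -2.73244 | tip: 0.70557 0.01045 0.25341 | trq: 15.09667 -1.79893 4.09026 -0.34797
step 18 | θ: -2.43848 -1.69854 2.14163 -0.75680 | qd: -3.69616 -0.64515 3.42515 -2.54239 | tip: 0.69465 -0.00124 0.22772 | trq: 14.06830 -1.75766 3.95607 -0.35948
step 19 | θ: -2.49226 -1.70878 2.19170 -0.79371 | qd: -3.46958 -0.71618 3.24609 -2.39208 | tip: 0.68309 -0.01183 0.20453 | trq: 13.10816 -1.71014 3.80686 -0.35770
step 20 | θ: -2.54279 -1.72001 2.23929 -0.82860 | qd: -3.26382 -0.77713 3.09590 -2.27095 | tip: 0.67102 -0.02155 0.18362 | trq: 12.22130 -1.65855 3.65377 -0.34724
step 21 | θ: -2.59038 -1.73209 2.28479 -0.86183 | qd: -3.07629 -0.83075 2.96648 -2.17085 | tip: 0.65857 -0.03060 0.16478 | trq: 11.40702 -1.60435 3.50371 -0.33145
step 22 | θ: -2.63527 -1.74493 2.32846 -0.89368 | qd: -2.90457 -0.87855 2.85203 -2.08585 | tip: 0.64586 -0.03909 0.14783 | trq: 10.66176 -1.54856 3.36084 -0.31266
step 23 | θ: -2.67768 -1.75845 2.37049 -0.92435 | qd: -2.74656 -0.92133 2.74839 -2.01170 | tip: 0.63298 -0.04712 0.13256 | trq: 9.98066 -1.49188 3.22750 -0.29248
step 24 | θ: -2.71781 -1.77257 2.41102 -0.95397 | qd: -2.60044 -0.95951 2.65254 -1.94538 | tip: 0.62003 -0.05477 0.11882 | trq: 9.35841 -1.43488 3.10480 -0.27200
step 25 | θ: -2.75582 -1.78723 2.45016 -0.98265 | qd: -2.46463 -0.99335 2.56235 -1.88478 | tip: 0.60709 -0.06209 0.10643 | trq: 8.78972 -1.37794 2.99307 -0.25193
step 26 | θ: -2.79187 -1.80237 2.48797 -1.01045 | qd: -2.33782 -1.02300 2.47629 -1.82839 | tip: 0.59423 -0.06912 0.09526 | trq: 8.26954 -1.32139 2.89212 -0.23272
step 27 | θ: -2.82607 -1.81791 2.52451 -1.03743 | qd: -2.21886 -1.04860 2.39332 -1.77515 | tip: 0.58151 -0.07588 0.08517 | trq: 7.79321 -1.26547 2.80145 -0.21462
step 28 | θ: -2.85853 -1.83381 2.55983 -1.06364 | qd: -2.10680 -1.07029 2.31271 -1.72432 | tip: 0.56897 -0.08241 0.07606 | trq: 7.35646 -1.21038 2.72036 -0.19777
step 29 | θ: -2.88936 -1.85001 2.59395 -1.08910 | qd: -2.00085 -1.08821 2.23399 -1.67538 | tip: 0.55665 -0.08872 0.06780 | trq: 6.95543 -1.15626 2.64806 -0.18220
step 30 | θ: -2.91864 -1.86645 2.62690 -1.11385 | qd: -1.90032 -1.10251 2.15687 -1.62798 | tip: 0.54459 -0.09483 0.06032 | trq: 6.58667 -1.10325 2.58374 -0.16789
step 31 | θ: -2.94645 -1.88307 2.65870 -1.13789 | qd: -1.80464 -1.11338 2.08118 -1.58184 | tip: 0.53282 -0.10075 0.05353 | trq: 6.24707 -1.05143 2.52658 -0.15478
step 32 | θ: -2.97285 -1.89983 2.68937 -1.16126 | qd: -1.71331 -1.12099 2.00685 -1.53682 | tip: 0.52135 -0.10650 0.04735 | trq: 5.93389 -1.00087 2.47579 -0.14278
step 33 | θ: -2.99791 -1.91669 2.71894 -1.18396 | qd: -1.62594 -1.12554 1.93386 -1.49280 | tip: 0.51019 -0.11207 0.04173
final tip position (m): 0.51019 -0.11207 0.04173


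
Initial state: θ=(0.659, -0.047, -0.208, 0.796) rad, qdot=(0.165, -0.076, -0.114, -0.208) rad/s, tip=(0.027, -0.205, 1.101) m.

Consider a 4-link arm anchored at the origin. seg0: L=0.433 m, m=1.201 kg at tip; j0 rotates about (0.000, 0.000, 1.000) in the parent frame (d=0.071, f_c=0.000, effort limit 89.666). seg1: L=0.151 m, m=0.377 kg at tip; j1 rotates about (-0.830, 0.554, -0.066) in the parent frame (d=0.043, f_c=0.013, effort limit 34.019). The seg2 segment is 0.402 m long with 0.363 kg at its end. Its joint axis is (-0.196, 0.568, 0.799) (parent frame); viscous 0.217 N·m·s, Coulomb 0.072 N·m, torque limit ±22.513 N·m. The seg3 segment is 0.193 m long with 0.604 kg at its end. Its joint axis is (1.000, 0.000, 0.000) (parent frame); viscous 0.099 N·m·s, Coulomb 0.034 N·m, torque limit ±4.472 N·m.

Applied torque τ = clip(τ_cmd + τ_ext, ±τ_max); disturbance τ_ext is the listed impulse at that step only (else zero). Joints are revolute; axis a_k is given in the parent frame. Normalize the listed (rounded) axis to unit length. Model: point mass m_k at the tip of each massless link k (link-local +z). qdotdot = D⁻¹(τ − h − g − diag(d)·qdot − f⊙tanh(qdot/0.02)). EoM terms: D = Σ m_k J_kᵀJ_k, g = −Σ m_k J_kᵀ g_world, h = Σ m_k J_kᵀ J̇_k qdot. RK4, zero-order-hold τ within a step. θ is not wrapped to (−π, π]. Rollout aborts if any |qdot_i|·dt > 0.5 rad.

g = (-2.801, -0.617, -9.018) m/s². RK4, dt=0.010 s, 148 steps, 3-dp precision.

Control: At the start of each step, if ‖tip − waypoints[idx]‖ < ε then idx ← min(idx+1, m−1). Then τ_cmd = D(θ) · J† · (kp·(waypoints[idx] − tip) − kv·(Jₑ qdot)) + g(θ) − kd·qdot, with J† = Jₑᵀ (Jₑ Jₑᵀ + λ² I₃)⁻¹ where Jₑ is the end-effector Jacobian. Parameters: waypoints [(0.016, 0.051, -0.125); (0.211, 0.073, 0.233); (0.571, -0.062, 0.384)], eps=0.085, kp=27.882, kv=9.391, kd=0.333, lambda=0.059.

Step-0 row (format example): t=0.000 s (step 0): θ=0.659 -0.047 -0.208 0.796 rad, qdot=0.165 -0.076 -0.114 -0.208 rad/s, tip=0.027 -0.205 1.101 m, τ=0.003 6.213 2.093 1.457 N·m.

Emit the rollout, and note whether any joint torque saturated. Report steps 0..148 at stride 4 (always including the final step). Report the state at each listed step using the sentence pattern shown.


t=0.040 s (step 4): θ=0.649 -0.019 -0.226 0.914 rad, qdot=0.556 1.290 -1.122 4.395 rad/s, tip=0.026 -0.203 1.087 m, τ=-0.031 3.769 1.978 -0.159 N·m.
t=0.080 s (step 8): θ=0.635 0.030 -0.251 1.106 rad, qdot=1.534 1.609 -1.570 4.827 rad/s, tip=0.024 -0.193 1.062 m, τ=-0.311 1.759 1.628 -0.132 N·m.
t=0.120 s (step 12): θ=0.623 0.080 -0.275 1.307 rad, qdot=0.046 1.237 -0.703 5.049 rad/s, tip=0.022 -0.179 1.033 m, τ=0.236 0.706 1.133 -0.169 N·m.
t=0.160 s (step 16): θ=0.617 0.123 -0.297 1.510 rad, qdot=-0.118 0.955 -0.490 5.104 rad/s, tip=0.019 -0.164 1.001 m, τ=0.302 -0.065 0.878 -0.251 N·m.
t=0.200 s (step 20): θ=0.614 0.155 -0.315 1.715 rad, qdot=-0.005 0.604 -0.396 5.107 rad/s, tip=0.017 -0.149 0.965 m, τ=0.280 -0.648 0.694 -0.372 N·m.
t=0.240 s (step 24): θ=0.616 0.170 -0.329 1.918 rad, qdot=0.119 0.150 -0.309 5.078 rad/s, tip=0.014 -0.136 0.928 m, τ=0.276 -1.145 0.527 -0.503 N·m.
t=0.280 s (step 28): θ=0.624 0.165 -0.340 2.120 rad, qdot=0.268 -0.407 -0.248 5.014 rad/s, tip=0.012 -0.125 0.891 m, τ=0.299 -1.672 0.359 -0.617 N·m.
t=0.320 s (step 32): θ=0.638 0.136 -0.349 2.319 rad, qdot=0.432 -1.082 -0.227 4.910 rad/s, tip=0.009 -0.117 0.855 m, τ=0.370 -2.319 0.173 -0.697 N·m.
t=0.360 s (step 36): θ=0.659 0.077 -0.359 2.513 rad, qdot=0.601 -1.905 -0.267 4.775 rad/s, tip=0.005 -0.115 0.823 m, τ=0.530 -3.191 -0.034 -0.739 N·m.
t=0.400 s (step 40): θ=0.687 -0.019 -0.372 2.701 rad, qdot=0.732 -2.941 -0.365 4.654 rad/s, tip=0.000 -0.121 0.795 m, τ=0.868 -4.332 -0.243 -0.759 N·m.
t=0.440 s (step 44): θ=0.721 -0.162 -0.391 2.886 rad, qdot=0.833 -4.238 -0.482 4.576 rad/s, tip=-0.003 -0.139 0.770 m, τ=1.423 -4.886 -0.258 -0.749 N·m.
t=0.480 s (step 48): θ=0.758 -0.352 -0.417 3.057 rad, qdot=0.765 -5.131 -0.622 3.670 rad/s, tip=-0.002 -0.173 0.746 m, τ=0.845 1.544 0.821 -0.274 N·m.
t=0.520 s (step 52): θ=0.777 -0.537 -0.444 3.139 rad, qdot=0.088 -3.886 -0.603 0.309 rad/s, tip=0.005 -0.217 0.717 m, τ=-0.578 8.290 1.681 0.922 N·m.
t=0.560 s (step 56): θ=0.772 -0.665 -0.466 3.115 rad, qdot=-0.261 -2.725 -0.531 -0.975 rad/s, tip=0.012 -0.254 0.682 m, τ=0.378 4.690 1.139 1.058 N·m.
t=0.600 s (step 60): θ=0.762 -0.773 -0.487 3.088 rad, qdot=-0.203 -2.797 -0.524 -0.283 rad/s, tip=0.015 -0.283 0.649 m, τ=1.191 1.963 0.737 0.648 N·m.
t=0.640 s (step 64): θ=0.756 -0.892 -0.509 3.086 rad, qdot=-0.123 -3.146 -0.519 0.034 rad/s, tip=0.018 -0.307 0.612 m, τ=1.230 2.194 0.727 0.555 N·m.
t=0.680 s (step 68): θ=0.752 -1.023 -0.530 3.086 rad, qdot=-0.100 -3.387 -0.480 -0.024 rad/s, tip=0.020 -0.328 0.569 m, τ=1.220 2.688 0.751 0.619 N·m.
t=0.720 s (step 72): θ=0.749 -1.162 -0.548 3.084 rad, qdot=-0.084 -3.580 -0.435 -0.105 rad/s, tip=0.023 -0.343 0.520 m, τ=1.265 2.994 0.758 0.686 N·m.
t=0.760 s (step 76): θ=0.746 -1.309 -0.565 3.078 rad, qdot=-0.062 -3.755 -0.379 -0.172 rad/s, tip=0.025 -0.352 0.467 m, τ=1.328 3.176 0.751 0.750 N·m.
t=0.800 s (step 80): θ=0.744 -1.462 -0.579 3.071 rad, qdot=-0.029 -3.909 -0.313 -0.209 rad/s, tip=0.026 -0.353 0.411 m, τ=1.354 3.368 0.743 0.807 N·m.
t=0.840 s (step 84): θ=0.744 -1.621 -0.590 3.062 rad, qdot=0.015 -4.008 -0.239 -0.249 rad/s, tip=0.028 -0.344 0.353 m, τ=1.322 3.614 0.742 0.867 N·m.
t=0.880 s (step 88): θ=0.745 -1.781 -0.599 3.050 rad, qdot=0.067 -4.015 -0.159 -0.311 rad/s, tip=0.028 -0.326 0.297 m, τ=1.236 3.888 0.745 0.928 N·m.
t=0.920 s (step 92): θ=0.749 -1.940 -0.603 3.036 rad, qdot=0.126 -3.902 -0.079 -0.402 rad/s, tip=0.028 -0.299 0.245 m, τ=1.107 4.161 0.753 0.985 N·m.
t=0.960 s (step 96): θ=0.756 -2.092 -0.605 3.018 rad, qdot=0.258 -3.629 -0.155 -0.531 rad/s, tip=0.028 -0.265 0.199 m, τ=0.933 4.407 0.819 1.035 N·m.
t=1.000 s (step 100): θ=0.764 -2.231 -0.605 2.994 rad, qdot=0.306 -3.251 -0.069 -0.685 rad/s, tip=0.026 -0.227 0.161 m, τ=0.786 4.583 0.831 1.067 N·m.
t=1.040 s (step 104): θ=0.775 -2.352 -0.602 2.963 rad, qdot=0.330 -2.756 -0.001 -0.855 rad/s, tip=0.024 -0.188 0.131 m, τ=0.658 4.611 0.840 1.075 N·m.
t=1.080 s (step 108): θ=0.788 -2.451 -0.601 2.926 rad, qdot=0.287 -2.204 0.097 -1.001 rad/s, tip=0.022 -0.152 0.110 m, τ=0.576 4.421 0.817 1.048 N·m.
t=1.120 s (step 112): θ=0.801 -2.527 -0.599 2.884 rad, qdot=0.294 -1.636 0.059 -1.099 rad/s, tip=0.019 -0.120 0.094 m, τ=0.508 4.010 0.828 0.990 N·m.
t=1.160 s (step 116): θ=0.812 -2.583 -0.597 2.839 rad, qdot=0.240 -1.142 0.060 -1.126 rad/s, tip=0.016 -0.095 0.083 m, τ=0.466 3.446 0.800 0.909 N·m.
t=1.200 s (step 120): θ=0.820 -2.620 -0.594 2.794 rad, qdot=0.190 -0.748 0.063 -1.101 rad/s, tip=0.014 -0.075 0.074 m, τ=0.429 2.851 0.753 0.825 N·m.
t=1.240 s (step 124): θ=0.827 -2.644 -0.591 2.751 rad, qdot=0.156 -0.459 0.069 -1.049 rad/s, tip=0.012 -0.060 0.067 m, τ=0.394 2.317 0.700 0.755 N·m.
t=1.280 s (step 128): θ=0.833 -2.658 -0.589 2.710 rad, qdot=0.135 -0.259 0.077 -0.992 rad/s, tip=0.011 -0.049 0.062 m, τ=0.363 1.884 0.651 0.708 N·m.
t=1.320 s (step 132): θ=0.838 -2.666 -0.585 2.672 rad, qdot=0.123 -0.129 0.084 -0.938 rad/s, tip=0.010 -0.041 0.056 m, τ=0.339 1.556 0.610 0.682 N·m.
t=1.360 s (step 136): θ=0.842 -2.669 -0.582 2.635 rad, qdot=0.115 -0.050 0.089 -0.890 rad/s, tip=0.010 -0.035 0.051 m, τ=0.322 1.319 0.580 0.673 N·m.
t=1.400 s (step 140): θ=0.847 -2.670 -0.578 2.601 rad, qdot=0.108 -0.008 0.093 -0.847 rad/s, tip=0.010 -0.030 0.046 m, τ=0.309 1.157 0.560 0.676 N·m.
t=1.440 s (step 144): θ=0.851 -2.670 -0.574 2.568 rad, qdot=0.102 0.008 0.095 -0.808 rad/s, tip=0.010 -0.026 0.042 m, τ=0.300 1.052 0.549 0.687 N·m.
t=1.480 s (step 148): θ=0.855 -2.670 -0.571 2.536 rad, qdot=0.098 0.010 0.094 -0.774 rad/s, tip=0.010 -0.022 0.037 m.
any joint saturated: no
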